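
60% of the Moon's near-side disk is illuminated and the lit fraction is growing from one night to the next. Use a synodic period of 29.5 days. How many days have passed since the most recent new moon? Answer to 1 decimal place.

8.3 days

cos θ = 1 − 2f = -0.200, giving a principal value of 101.5°.
The Moon is waxing (0°–180°), so θ = 101.5° directly.
That fraction of the synodic month is 101.5/360 × 29.5 d ≈ 8.32 d.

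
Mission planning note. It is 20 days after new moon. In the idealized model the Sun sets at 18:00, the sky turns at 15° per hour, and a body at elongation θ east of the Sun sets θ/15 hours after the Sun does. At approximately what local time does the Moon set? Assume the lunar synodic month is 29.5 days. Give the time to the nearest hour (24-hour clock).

10:00

Phase angle: θ = 360°·(20 d)/(29.5 d) = 244.1°.
The Moon trails the Sun by θ/15 = 244.1/15 ≈ 16.27 hours.
18:00 + 16.27 h ≈ 10:16 → 10:00 to the nearest hour.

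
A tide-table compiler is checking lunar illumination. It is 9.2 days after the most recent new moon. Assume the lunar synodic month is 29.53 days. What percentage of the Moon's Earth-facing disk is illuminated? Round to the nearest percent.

The Moon has covered 9.2/29.53 of its cycle, so θ ≈ 360° × 9.2/29.53 = 112.2°.
cos 112.2° = (-0.377), so f = (1 − (-0.377))/2 = 0.689, so 69%.

69%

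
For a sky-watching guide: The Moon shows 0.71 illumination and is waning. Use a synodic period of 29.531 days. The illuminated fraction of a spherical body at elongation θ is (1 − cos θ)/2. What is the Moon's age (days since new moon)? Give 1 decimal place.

From f = (1 − cos θ)/2: cos θ = 1 − 2×0.71 = -0.420; arccos → 114.8°.
Waning ⇒ past full, so θ = 360° − 114.8° = 245.2°.
Age = 29.531 × 245.2°/360° ≈ 20.11 days.

20.1 days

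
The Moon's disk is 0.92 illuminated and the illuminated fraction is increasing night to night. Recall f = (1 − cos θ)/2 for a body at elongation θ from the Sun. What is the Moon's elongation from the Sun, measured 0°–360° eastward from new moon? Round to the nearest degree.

147°

Invert f = (1 − cos θ)/2 to get cos θ = 1 − 2(0.92) = -0.840, hence θ₀ = arccos -0.840 = 147.1°.
The Moon is waxing (0°–180°), so θ = 147.1° directly.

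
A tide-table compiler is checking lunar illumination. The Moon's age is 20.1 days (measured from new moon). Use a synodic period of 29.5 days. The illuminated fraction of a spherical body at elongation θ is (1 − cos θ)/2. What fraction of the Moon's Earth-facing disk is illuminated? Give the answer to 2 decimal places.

Phase angle: θ = 360°·(20.1 d)/(29.5 d) = 245.3°.
cos 245.3° = (-0.418), so f = (1 − (-0.418))/2 = 0.709.

0.71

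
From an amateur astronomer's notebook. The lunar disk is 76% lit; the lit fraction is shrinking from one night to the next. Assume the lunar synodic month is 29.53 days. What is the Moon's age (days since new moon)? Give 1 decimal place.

19.6 days

Invert f = (1 − cos θ)/2 to get cos θ = 1 − 2(0.76) = -0.520, hence θ₀ = arccos -0.520 = 121.3°.
Since the Moon is past full (waning), take the reflex angle: θ = 360° − 121.3° = 238.7°.
At 360°/29.53 d per day, 238.7° corresponds to 19.58 days.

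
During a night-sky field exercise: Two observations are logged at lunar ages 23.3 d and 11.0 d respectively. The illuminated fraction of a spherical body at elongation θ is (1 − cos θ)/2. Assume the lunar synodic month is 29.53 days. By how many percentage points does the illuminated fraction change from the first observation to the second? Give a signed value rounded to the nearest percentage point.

First observation: θ = 360°·23.3/29.53 = 284.1°, so f = 0.379.
Second observation: θ = 134.1°, f = 0.848.
Δf = 0.848 − 0.379 = +0.469, i.e. +47 pp.

+47 pp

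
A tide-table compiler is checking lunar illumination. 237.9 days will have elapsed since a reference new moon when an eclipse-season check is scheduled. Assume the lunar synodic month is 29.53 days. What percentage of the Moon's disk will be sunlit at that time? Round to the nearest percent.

237.9/29.53 = 8.056 lunations, so 8 complete cycles and 1.66 d into the next.
The Moon has covered 1.66/29.53 of its cycle, so θ ≈ 360° × 1.66/29.53 = 20.2°.
With cos θ = 0.938, the lit fraction is (1 − 0.938)/2 ≈ 0.031, so 3%.

3%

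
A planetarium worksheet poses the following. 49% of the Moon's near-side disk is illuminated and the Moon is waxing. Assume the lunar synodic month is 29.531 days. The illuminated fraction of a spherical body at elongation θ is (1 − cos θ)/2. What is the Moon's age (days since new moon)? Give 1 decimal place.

7.3 days

cos θ = 1 − 2f = 0.020, giving a principal value of 88.9°.
The Moon is waxing (0°–180°), so θ = 88.9° directly.
At 360°/29.531 d per day, 88.9° corresponds to 7.29 days.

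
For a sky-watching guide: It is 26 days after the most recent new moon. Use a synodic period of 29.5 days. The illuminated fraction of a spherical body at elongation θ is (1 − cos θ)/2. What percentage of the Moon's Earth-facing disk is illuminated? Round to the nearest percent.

Elongation θ = 360° × 26/29.5 ≈ 317.3°.
With cos θ = 0.735, the lit fraction is (1 − 0.735)/2 ≈ 0.133, so 13%.

13%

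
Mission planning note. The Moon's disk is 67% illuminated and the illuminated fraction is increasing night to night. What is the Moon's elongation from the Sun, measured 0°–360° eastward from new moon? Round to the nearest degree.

110°

From f = (1 − cos θ)/2: cos θ = 1 − 2×0.67 = -0.340; arccos → 109.9°.
Waxing ⇒ before full, so θ = 109.9°.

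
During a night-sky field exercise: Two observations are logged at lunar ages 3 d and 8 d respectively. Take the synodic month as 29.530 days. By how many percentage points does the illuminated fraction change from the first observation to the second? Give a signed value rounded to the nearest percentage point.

θ₁ = 360° × 3/29.530 = 36.6°, f₁ = (1 − cos θ₁)/2 = 0.098.
θ₂ = 360° × 8/29.530 = 97.5°, f₂ = (1 − cos θ₂)/2 = 0.566.
Change = f₂ − f₁ = +0.467 → +47 percentage points.

+47 percentage points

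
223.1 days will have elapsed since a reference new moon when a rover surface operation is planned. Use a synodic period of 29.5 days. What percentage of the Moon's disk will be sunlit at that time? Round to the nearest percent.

223.1 d spans 7 complete synodic months (7 × 29.5 = 206.50 d) plus 16.60 d.
Elongation θ = 360° × 16.60/29.5 ≈ 202.6°.
cos 202.6° = (-0.923), so f = (1 − (-0.923))/2 = 0.962, so 96%.

96%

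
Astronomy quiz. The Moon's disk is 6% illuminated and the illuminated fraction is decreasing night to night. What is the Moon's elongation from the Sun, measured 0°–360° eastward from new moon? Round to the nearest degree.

332°

From f = (1 − cos θ)/2: cos θ = 1 − 2×0.06 = 0.880; arccos → 28.4°.
A waning Moon lies in 180°–360°, so θ = 360° − 28.4° = 331.6°.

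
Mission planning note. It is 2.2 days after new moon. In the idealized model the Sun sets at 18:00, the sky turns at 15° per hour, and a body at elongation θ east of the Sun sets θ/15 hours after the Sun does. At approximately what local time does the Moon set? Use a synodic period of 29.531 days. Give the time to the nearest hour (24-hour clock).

Elongation θ = 360° × 2.2/29.531 ≈ 26.8°.
Delay after the Sun = 26.8° / (15°/h) ≈ 1.79 h.
18:00 + 1.79 h ≈ 19:47 → 20:00 to the nearest hour.

20:00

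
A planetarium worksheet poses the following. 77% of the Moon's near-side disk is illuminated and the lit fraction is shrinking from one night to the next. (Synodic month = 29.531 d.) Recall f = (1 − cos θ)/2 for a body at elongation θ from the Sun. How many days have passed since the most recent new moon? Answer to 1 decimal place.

19.5 days

Invert f = (1 − cos θ)/2 to get cos θ = 1 − 2(0.77) = -0.540, hence θ₀ = arccos -0.540 = 122.7°.
Since the Moon is past full (waning), take the reflex angle: θ = 360° − 122.7° = 237.3°.
At 360°/29.531 d per day, 237.3° corresponds to 19.47 days.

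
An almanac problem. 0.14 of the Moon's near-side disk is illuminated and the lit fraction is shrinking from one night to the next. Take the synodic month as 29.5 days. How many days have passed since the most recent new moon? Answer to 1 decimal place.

25.9 days

Invert f = (1 − cos θ)/2 to get cos θ = 1 − 2(0.14) = 0.720, hence θ₀ = arccos 0.720 = 43.9°.
A waning Moon lies in 180°–360°, so θ = 360° − 43.9° = 316.1°.
Age = 29.5 × 316.1°/360° ≈ 25.90 days.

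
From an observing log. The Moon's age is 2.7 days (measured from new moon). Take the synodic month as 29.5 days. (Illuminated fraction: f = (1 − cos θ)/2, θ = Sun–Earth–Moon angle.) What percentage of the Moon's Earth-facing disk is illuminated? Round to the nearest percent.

Phase angle: θ = 360°·(2.7 d)/(29.5 d) = 32.9°.
cos 32.9° = 0.839, so f = (1 − 0.839)/2 = 0.080, so 8%.

8%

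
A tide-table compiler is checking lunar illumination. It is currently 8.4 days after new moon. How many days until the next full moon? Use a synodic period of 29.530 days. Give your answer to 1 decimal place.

Full moon occurs at elongation 180°, i.e. at age 29.530 × 180/360 = 14.765 d.
So 6.365 days remain (14.765 − 8.4).

6.4 days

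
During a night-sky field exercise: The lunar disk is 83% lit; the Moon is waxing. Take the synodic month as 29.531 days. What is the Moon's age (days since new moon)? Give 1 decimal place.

10.8 days

Invert f = (1 − cos θ)/2 to get cos θ = 1 − 2(0.83) = -0.660, hence θ₀ = arccos -0.660 = 131.3°.
Before full moon the principal value applies: θ = 131.3°.
That fraction of the synodic month is 131.3/360 × 29.531 d ≈ 10.77 d.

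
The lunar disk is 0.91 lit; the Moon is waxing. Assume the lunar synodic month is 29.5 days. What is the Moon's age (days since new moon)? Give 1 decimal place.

11.9 days

From f = (1 − cos θ)/2: cos θ = 1 − 2×0.91 = -0.820; arccos → 145.1°.
Waxing ⇒ before full, so θ = 145.1°.
Age = 29.5 × 145.1°/360° ≈ 11.89 days.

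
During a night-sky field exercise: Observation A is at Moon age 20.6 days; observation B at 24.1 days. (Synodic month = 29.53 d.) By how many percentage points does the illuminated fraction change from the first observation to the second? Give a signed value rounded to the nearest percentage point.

θ₁ = 360° × 20.6/29.53 = 251.1°, f₁ = (1 − cos θ₁)/2 = 0.662.
θ₂ = 360° × 24.1/29.53 = 293.8°, f₂ = (1 − cos θ₂)/2 = 0.298.
Change = f₂ − f₁ = -0.363 → -36 percentage points.

-36 pp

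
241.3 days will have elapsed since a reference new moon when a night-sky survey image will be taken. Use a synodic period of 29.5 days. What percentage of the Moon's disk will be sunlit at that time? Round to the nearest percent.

241.3/29.5 = 8.180 lunations, so 8 complete cycles and 5.30 d into the next.
Elongation θ = 360° × 5.30/29.5 ≈ 64.7°.
With cos θ = 0.428, the lit fraction is (1 − 0.428)/2 ≈ 0.286, so 29%.

29%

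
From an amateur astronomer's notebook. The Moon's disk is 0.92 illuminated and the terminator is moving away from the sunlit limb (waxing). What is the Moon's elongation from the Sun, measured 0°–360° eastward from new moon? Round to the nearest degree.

147°

Invert f = (1 − cos θ)/2 to get cos θ = 1 − 2(0.92) = -0.840, hence θ₀ = arccos -0.840 = 147.1°.
Before full moon the principal value applies: θ = 147.1°.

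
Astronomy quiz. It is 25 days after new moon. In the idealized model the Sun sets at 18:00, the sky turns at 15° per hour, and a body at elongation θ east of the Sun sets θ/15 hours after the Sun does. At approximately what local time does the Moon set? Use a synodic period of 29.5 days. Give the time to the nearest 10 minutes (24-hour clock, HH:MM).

14:20

Elongation θ = 360° × 25/29.5 ≈ 305.1°.
Delay after the Sun = 305.1° / (15°/h) ≈ 20.34 h.
18:00 + 20.339 h ≈ 14:20 → 14:20 to the nearest ten minutes.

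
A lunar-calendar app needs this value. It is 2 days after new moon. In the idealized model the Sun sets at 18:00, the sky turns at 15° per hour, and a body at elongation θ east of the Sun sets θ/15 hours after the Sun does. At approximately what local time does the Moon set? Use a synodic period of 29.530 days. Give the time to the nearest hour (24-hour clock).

20:00

Elongation θ = 360° × 2/29.530 ≈ 24.4°.
At 15° of sky rotation per hour, 24.4° corresponds to a 1.63 h lag.
18:00 + 1.63 h ≈ 19:38 → 20:00 to the nearest hour.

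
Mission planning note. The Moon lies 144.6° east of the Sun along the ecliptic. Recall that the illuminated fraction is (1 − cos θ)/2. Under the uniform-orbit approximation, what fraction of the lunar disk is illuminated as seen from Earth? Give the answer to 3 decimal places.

0.908

cos 144.6° = (-0.815), so f = (1 − (-0.815))/2 = 0.908.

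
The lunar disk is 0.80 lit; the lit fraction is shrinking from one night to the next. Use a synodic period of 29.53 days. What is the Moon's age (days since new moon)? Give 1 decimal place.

Invert f = (1 − cos θ)/2 to get cos θ = 1 − 2(0.80) = -0.600, hence θ₀ = arccos -0.600 = 126.9°.
Waning ⇒ past full, so θ = 360° − 126.9° = 233.1°.
At 360°/29.53 d per day, 233.1° corresponds to 19.12 days.

19.1 days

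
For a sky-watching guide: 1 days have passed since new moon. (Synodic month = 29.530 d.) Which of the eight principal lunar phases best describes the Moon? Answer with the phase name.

θ ≈ 360° × 1/29.530 = 12°, which falls in the new moon sector.

new moon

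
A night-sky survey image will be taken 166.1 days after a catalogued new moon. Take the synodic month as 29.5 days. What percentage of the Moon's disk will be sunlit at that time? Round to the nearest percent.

84%

Reduce mod P: 166.1 − 5×29.5 = 18.60 d into the current lunation.
The Moon has covered 18.60/29.5 of its cycle, so θ ≈ 360° × 18.60/29.5 = 227.0°.
With cos θ = (-0.682), the lit fraction is (1 − (-0.682))/2 ≈ 0.841, so 84%.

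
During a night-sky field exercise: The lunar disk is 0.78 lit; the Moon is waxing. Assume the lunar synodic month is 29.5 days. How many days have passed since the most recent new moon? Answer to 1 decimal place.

cos θ = 1 − 2f = -0.560, giving a principal value of 124.1°.
Before full moon the principal value applies: θ = 124.1°.
That fraction of the synodic month is 124.1/360 × 29.5 d ≈ 10.17 d.

10.2 days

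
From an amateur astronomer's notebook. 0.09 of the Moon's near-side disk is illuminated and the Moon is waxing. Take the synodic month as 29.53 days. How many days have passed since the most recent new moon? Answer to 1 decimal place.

2.9 days

Invert f = (1 − cos θ)/2 to get cos θ = 1 − 2(0.09) = 0.820, hence θ₀ = arccos 0.820 = 34.9°.
Before full moon the principal value applies: θ = 34.9°.
That fraction of the synodic month is 34.9/360 × 29.53 d ≈ 2.86 d.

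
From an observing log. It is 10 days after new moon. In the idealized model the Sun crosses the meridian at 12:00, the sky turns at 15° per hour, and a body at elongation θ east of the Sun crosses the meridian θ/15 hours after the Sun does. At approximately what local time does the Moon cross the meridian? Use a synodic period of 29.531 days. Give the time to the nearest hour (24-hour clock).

The Moon has covered 10/29.531 of its cycle, so θ ≈ 360° × 10/29.531 = 121.9°.
At 15° of sky rotation per hour, 121.9° corresponds to a 8.13 h lag.
12:00 + 8.13 h ≈ 20:08 → 20:00 to the nearest hour.

20:00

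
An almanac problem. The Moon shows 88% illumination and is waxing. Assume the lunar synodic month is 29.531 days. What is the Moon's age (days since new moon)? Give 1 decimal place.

11.4 days

cos θ = 1 − 2f = -0.760, giving a principal value of 139.5°.
Before full moon the principal value applies: θ = 139.5°.
At 360°/29.531 d per day, 139.5° corresponds to 11.44 days.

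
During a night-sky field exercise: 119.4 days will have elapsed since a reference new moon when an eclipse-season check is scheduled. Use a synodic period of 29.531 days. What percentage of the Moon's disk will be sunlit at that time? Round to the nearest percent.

2%

119.4 d spans 4 complete synodic months (4 × 29.531 = 118.12 d) plus 1.28 d.
Elongation θ = 360° × 1.28/29.531 ≈ 15.6°.
With cos θ = 0.963, the lit fraction is (1 − 0.963)/2 ≈ 0.018, so 2%.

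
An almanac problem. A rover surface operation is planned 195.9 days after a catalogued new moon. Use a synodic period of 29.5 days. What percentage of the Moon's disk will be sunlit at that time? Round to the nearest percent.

Reduce mod P: 195.9 − 6×29.5 = 18.90 d into the current lunation.
The Moon has covered 18.90/29.5 of its cycle, so θ ≈ 360° × 18.90/29.5 = 230.6°.
Illuminated fraction = (1 − cos 230.6°)/2 = (1 − (-0.634))/2 ≈ 0.817, so 82%.

82%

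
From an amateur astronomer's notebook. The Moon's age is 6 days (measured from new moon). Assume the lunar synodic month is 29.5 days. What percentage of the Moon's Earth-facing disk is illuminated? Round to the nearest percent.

Phase angle: θ = 360°·(6 d)/(29.5 d) = 73.2°.
Illuminated fraction = (1 − cos 73.2°)/2 = (1 − 0.289)/2 ≈ 0.356, so 36%.

36%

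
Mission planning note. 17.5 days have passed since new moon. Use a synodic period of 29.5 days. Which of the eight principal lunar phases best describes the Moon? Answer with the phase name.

θ ≈ 360° × 17.5/29.5 = 214°, which falls in the waning gibbous sector.

waning gibbous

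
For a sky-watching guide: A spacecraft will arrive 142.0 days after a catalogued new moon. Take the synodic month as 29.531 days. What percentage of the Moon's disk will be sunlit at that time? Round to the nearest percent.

32%

142.0/29.531 = 4.809 lunations, so 4 complete cycles and 23.88 d into the next.
Phase angle: θ = 360°·(23.88 d)/(29.531 d) = 291.1°.
With cos θ = 0.359, the lit fraction is (1 − 0.359)/2 ≈ 0.320, so 32%.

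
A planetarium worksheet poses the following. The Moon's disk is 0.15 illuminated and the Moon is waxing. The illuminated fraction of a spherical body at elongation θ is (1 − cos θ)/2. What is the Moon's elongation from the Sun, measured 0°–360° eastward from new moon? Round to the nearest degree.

46°

cos θ = 1 − 2f = 0.700, giving a principal value of 45.6°.
Waxing ⇒ before full, so θ = 45.6°.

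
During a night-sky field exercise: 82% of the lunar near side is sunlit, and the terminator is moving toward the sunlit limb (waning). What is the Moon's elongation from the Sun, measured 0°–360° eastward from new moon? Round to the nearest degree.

230°

From f = (1 − cos θ)/2: cos θ = 1 − 2×0.82 = -0.640; arccos → 129.8°.
Since the Moon is past full (waning), take the reflex angle: θ = 360° − 129.8° = 230.2°.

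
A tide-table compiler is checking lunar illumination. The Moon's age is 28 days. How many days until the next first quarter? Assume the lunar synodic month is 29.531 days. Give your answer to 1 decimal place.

8.9 days

First quarter is 0.25 of the way through the cycle: age 0.25 × 29.531 = 7.383 d.
This lunation's first quarter (7.383 d) has passed, so add one period: 36.914 − 28 = 8.914 days.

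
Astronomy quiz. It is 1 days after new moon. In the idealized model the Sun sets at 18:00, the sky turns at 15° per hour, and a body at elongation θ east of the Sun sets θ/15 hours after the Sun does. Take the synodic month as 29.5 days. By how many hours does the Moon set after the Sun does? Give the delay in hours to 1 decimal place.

0.8 h

Phase angle: θ = 360°·(1 d)/(29.5 d) = 12.2°.
The Moon trails the Sun by θ/15 = 12.2/15 ≈ 0.81 hours.
So the Moon sets 0.81 h after the Sun.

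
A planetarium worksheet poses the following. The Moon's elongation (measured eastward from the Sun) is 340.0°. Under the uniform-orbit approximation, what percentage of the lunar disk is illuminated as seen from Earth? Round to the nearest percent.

3%

Half-versine of 340.0°: (1 − 0.940)/2 = 0.030, i.e. 3%.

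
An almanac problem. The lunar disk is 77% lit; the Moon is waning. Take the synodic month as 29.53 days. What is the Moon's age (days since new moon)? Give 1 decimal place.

19.5 days

cos θ = 1 − 2f = -0.540, giving a principal value of 122.7°.
Since the Moon is past full (waning), take the reflex angle: θ = 360° − 122.7° = 237.3°.
Age = 29.53 × 237.3°/360° ≈ 19.47 days.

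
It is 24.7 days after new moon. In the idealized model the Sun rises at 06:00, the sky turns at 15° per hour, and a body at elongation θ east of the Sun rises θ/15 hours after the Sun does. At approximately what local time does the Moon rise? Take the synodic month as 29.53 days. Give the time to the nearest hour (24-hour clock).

02:00

Phase angle: θ = 360°·(24.7 d)/(29.53 d) = 301.1°.
At 15° of sky rotation per hour, 301.1° corresponds to a 20.07 h lag.
06:00 + 20.07 h ≈ 02:04 → 02:00 to the nearest hour.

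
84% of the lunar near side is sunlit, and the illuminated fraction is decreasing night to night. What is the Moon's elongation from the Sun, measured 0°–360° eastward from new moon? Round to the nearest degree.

Invert f = (1 − cos θ)/2 to get cos θ = 1 − 2(0.84) = -0.680, hence θ₀ = arccos -0.680 = 132.8°.
Waning ⇒ past full, so θ = 360° − 132.8° = 227.2°.

227°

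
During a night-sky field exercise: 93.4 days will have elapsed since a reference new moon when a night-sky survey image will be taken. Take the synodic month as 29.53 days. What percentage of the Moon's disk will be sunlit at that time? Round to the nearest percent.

93.4/29.53 = 3.163 lunations, so 3 complete cycles and 4.81 d into the next.
The Moon has covered 4.81/29.53 of its cycle, so θ ≈ 360° × 4.81/29.53 = 58.6°.
Illuminated fraction = (1 − cos 58.6°)/2 = (1 − 0.520)/2 ≈ 0.240, so 24%.

24%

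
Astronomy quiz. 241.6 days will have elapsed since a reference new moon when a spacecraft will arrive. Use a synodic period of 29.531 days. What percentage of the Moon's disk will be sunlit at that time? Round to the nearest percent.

29%

241.6 d spans 8 complete synodic months (8 × 29.531 = 236.25 d) plus 5.35 d.
The Moon has covered 5.35/29.531 of its cycle, so θ ≈ 360° × 5.35/29.531 = 65.2°.
cos 65.2° = 0.419, so f = (1 − 0.419)/2 = 0.291, so 29%.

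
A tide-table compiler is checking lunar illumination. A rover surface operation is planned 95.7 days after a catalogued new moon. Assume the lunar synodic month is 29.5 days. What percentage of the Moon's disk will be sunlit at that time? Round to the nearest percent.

95.7 d spans 3 complete synodic months (3 × 29.5 = 88.50 d) plus 7.20 d.
Phase angle: θ = 360°·(7.20 d)/(29.5 d) = 87.9°.
cos 87.9° = 0.037, so f = (1 − 0.037)/2 = 0.481, so 48%.

48%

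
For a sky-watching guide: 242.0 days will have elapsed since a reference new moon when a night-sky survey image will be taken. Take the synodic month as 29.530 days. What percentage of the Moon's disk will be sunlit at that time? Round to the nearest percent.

33%

242.0/29.530 = 8.195 lunations, so 8 complete cycles and 5.76 d into the next.
Elongation θ = 360° × 5.76/29.530 ≈ 70.2°.
Illuminated fraction = (1 − cos 70.2°)/2 = (1 − 0.338)/2 ≈ 0.331, so 33%.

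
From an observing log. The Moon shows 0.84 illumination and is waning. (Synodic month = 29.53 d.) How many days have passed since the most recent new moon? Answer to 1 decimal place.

Invert f = (1 − cos θ)/2 to get cos θ = 1 − 2(0.84) = -0.680, hence θ₀ = arccos -0.680 = 132.8°.
Since the Moon is past full (waning), take the reflex angle: θ = 360° − 132.8° = 227.2°.
At 360°/29.53 d per day, 227.2° corresponds to 18.63 days.

18.6 days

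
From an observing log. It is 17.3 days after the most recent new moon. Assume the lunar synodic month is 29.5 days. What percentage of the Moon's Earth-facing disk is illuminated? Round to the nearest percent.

93%

Phase angle: θ = 360°·(17.3 d)/(29.5 d) = 211.1°.
With cos θ = (-0.856), the lit fraction is (1 − (-0.856))/2 ≈ 0.928, so 93%.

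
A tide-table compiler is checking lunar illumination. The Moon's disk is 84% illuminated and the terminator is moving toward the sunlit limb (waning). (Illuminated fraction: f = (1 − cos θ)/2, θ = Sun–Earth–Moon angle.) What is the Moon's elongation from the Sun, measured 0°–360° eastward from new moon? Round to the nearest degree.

227°

cos θ = 1 − 2f = -0.680, giving a principal value of 132.8°.
Since the Moon is past full (waning), take the reflex angle: θ = 360° − 132.8° = 227.2°.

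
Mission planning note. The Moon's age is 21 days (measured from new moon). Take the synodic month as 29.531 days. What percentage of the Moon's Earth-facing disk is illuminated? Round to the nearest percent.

The Moon has covered 21/29.531 of its cycle, so θ ≈ 360° × 21/29.531 = 256.0°.
With cos θ = (-0.242), the lit fraction is (1 − (-0.242))/2 ≈ 0.621, so 62%.

62%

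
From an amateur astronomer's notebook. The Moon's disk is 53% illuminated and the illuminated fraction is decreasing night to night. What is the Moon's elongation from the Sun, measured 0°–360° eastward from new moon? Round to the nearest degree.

Invert f = (1 − cos θ)/2 to get cos θ = 1 − 2(0.53) = -0.060, hence θ₀ = arccos -0.060 = 93.4°.
A waning Moon lies in 180°–360°, so θ = 360° − 93.4° = 266.6°.

267°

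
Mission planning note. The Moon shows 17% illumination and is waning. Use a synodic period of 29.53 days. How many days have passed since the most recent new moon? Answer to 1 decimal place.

25.5 days

cos θ = 1 − 2f = 0.660, giving a principal value of 48.7°.
Waning ⇒ past full, so θ = 360° − 48.7° = 311.3°.
That fraction of the synodic month is 311.3/360 × 29.53 d ≈ 25.54 d.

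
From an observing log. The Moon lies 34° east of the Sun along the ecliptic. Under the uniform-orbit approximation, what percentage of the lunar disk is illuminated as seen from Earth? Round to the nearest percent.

Half-versine of 34°: (1 − 0.829)/2 = 0.085, i.e. 9%.

9%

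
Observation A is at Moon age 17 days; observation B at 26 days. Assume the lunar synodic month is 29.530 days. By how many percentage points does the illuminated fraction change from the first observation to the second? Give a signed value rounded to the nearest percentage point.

First observation: θ = 360°·17/29.530 = 207.2°, so f = 0.945.
Second observation: θ = 317.0°, f = 0.135.
Δf = 0.135 − 0.945 = -0.810, i.e. -81 pp.

-81 percentage points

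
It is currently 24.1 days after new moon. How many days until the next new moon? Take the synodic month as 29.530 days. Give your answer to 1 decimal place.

One full lunation from the last new moon is 29.530 d; remaining = 29.530 − 24.1 = 5.430 d.

5.4 days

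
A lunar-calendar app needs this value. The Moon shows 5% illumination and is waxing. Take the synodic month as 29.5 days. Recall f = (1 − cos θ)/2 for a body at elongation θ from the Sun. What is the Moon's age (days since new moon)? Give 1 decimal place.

cos θ = 1 − 2f = 0.900, giving a principal value of 25.8°.
The Moon is waxing (0°–180°), so θ = 25.8° directly.
At 360°/29.5 d per day, 25.8° corresponds to 2.12 days.

2.1 days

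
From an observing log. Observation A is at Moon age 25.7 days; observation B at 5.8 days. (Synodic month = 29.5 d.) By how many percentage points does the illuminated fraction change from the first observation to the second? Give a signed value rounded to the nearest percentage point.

+18 pp

θ₁ = 360° × 25.7/29.5 = 313.6°, f₁ = (1 − cos θ₁)/2 = 0.155.
θ₂ = 360° × 5.8/29.5 = 70.8°, f₂ = (1 − cos θ₂)/2 = 0.335.
Change = f₂ − f₁ = +0.180 → +18 percentage points.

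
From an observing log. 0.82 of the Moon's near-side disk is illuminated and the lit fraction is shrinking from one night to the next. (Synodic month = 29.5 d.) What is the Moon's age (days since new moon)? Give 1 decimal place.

From f = (1 − cos θ)/2: cos θ = 1 − 2×0.82 = -0.640; arccos → 129.8°.
Since the Moon is past full (waning), take the reflex angle: θ = 360° − 129.8° = 230.2°.
That fraction of the synodic month is 230.2/360 × 29.5 d ≈ 18.86 d.

18.9 days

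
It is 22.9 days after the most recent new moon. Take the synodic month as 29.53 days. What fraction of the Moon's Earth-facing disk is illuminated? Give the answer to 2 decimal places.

Elongation θ = 360° × 22.9/29.53 ≈ 279.2°.
cos 279.2° = 0.159, so f = (1 − 0.159)/2 = 0.420.

0.42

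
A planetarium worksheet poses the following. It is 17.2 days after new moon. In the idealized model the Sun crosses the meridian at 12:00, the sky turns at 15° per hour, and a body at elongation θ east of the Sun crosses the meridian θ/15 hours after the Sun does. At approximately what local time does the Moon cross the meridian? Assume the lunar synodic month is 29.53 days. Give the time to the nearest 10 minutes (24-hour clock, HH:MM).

02:00

The Moon has covered 17.2/29.53 of its cycle, so θ ≈ 360° × 17.2/29.53 = 209.7°.
Delay after the Sun = 209.7° / (15°/h) ≈ 13.98 h.
12:00 + 13.979 h ≈ 01:59 → 02:00 to the nearest ten minutes.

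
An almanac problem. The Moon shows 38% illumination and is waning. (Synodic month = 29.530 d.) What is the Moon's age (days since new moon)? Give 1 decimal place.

From f = (1 − cos θ)/2: cos θ = 1 − 2×0.38 = 0.240; arccos → 76.1°.
Since the Moon is past full (waning), take the reflex angle: θ = 360° − 76.1° = 283.9°.
At 360°/29.530 d per day, 283.9° corresponds to 23.29 days.

23.3 days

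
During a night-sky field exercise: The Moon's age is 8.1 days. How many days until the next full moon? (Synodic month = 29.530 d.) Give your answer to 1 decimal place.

6.7 days

Full moon is 0.5 of the way through the cycle: age 0.5 × 29.530 = 14.765 d.
That is 14.765 − 8.1 = 6.665 days ahead.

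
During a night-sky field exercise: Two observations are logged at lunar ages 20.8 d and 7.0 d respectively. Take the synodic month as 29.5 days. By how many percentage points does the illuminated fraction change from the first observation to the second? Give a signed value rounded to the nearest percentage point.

-18 percentage points

θ₁ = 360° × 20.8/29.5 = 253.8°, f₁ = (1 − cos θ₁)/2 = 0.639.
θ₂ = 360° × 7.0/29.5 = 85.4°, f₂ = (1 − cos θ₂)/2 = 0.460.
Change = f₂ − f₁ = -0.179 → -18 percentage points.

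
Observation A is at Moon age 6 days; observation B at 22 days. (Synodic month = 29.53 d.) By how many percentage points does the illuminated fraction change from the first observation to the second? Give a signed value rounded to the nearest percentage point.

+16 percentage points

First observation: θ = 360°·6/29.53 = 73.1°, so f = 0.355.
Second observation: θ = 268.2°, f = 0.516.
Δf = 0.516 − 0.355 = +0.161, i.e. +16 pp.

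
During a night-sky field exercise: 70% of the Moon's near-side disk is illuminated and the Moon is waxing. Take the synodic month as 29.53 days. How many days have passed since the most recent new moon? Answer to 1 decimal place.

9.3 days

cos θ = 1 − 2f = -0.400, giving a principal value of 113.6°.
The Moon is waxing (0°–180°), so θ = 113.6° directly.
At 360°/29.53 d per day, 113.6° corresponds to 9.32 days.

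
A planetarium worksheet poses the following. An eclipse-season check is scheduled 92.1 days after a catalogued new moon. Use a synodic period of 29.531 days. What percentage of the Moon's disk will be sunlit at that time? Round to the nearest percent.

92.1 d spans 3 complete synodic months (3 × 29.531 = 88.59 d) plus 3.51 d.
Elongation θ = 360° × 3.51/29.531 ≈ 42.8°.
Illuminated fraction = (1 − cos 42.8°)/2 = (1 − 0.734)/2 ≈ 0.133, so 13%.

13%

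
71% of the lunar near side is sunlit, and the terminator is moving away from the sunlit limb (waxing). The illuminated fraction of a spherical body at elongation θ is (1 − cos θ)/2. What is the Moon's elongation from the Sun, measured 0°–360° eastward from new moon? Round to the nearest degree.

115°

Invert f = (1 − cos θ)/2 to get cos θ = 1 − 2(0.71) = -0.420, hence θ₀ = arccos -0.420 = 114.8°.
Before full moon the principal value applies: θ = 114.8°.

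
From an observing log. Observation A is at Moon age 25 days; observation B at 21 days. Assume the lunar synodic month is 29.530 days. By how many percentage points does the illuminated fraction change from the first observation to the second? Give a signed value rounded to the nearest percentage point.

+41 percentage points

θ₁ = 360° × 25/29.530 = 304.8°, f₁ = (1 − cos θ₁)/2 = 0.215.
θ₂ = 360° × 21/29.530 = 256.0°, f₂ = (1 − cos θ₂)/2 = 0.621.
Change = f₂ − f₁ = +0.406 → +41 percentage points.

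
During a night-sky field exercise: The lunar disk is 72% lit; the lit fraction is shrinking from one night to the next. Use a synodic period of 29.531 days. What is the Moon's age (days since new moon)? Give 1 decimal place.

From f = (1 − cos θ)/2: cos θ = 1 − 2×0.72 = -0.440; arccos → 116.1°.
A waning Moon lies in 180°–360°, so θ = 360° − 116.1° = 243.9°.
That fraction of the synodic month is 243.9/360 × 29.531 d ≈ 20.01 d.

20.0 days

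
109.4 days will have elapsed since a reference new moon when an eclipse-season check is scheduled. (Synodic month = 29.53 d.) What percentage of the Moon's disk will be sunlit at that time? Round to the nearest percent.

Reduce mod P: 109.4 − 3×29.53 = 20.81 d into the current lunation.
Phase angle: θ = 360°·(20.81 d)/(29.53 d) = 253.7°.
Illuminated fraction = (1 − cos 253.7°)/2 = (1 − (-0.281))/2 ≈ 0.640, so 64%.

64%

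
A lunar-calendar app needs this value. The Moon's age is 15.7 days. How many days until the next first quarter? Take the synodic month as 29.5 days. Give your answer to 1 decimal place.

First quarter occurs at elongation 90°, i.e. at age 29.5 × 90/360 = 7.375 d.
Already past this cycle's first quarter; the next is at 7.375 + 29.5 = 36.875 d, so 36.875 − 15.7 = 21.175 days.

21.2 days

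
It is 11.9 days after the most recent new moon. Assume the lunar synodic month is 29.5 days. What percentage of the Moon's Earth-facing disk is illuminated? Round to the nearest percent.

Elongation θ = 360° × 11.9/29.5 ≈ 145.2°.
cos 145.2° = (-0.821), so f = (1 − (-0.821))/2 = 0.911, so 91%.

91%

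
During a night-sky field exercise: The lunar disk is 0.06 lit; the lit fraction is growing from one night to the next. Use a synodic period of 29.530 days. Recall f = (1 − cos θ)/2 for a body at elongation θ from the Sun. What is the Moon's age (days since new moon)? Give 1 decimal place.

cos θ = 1 − 2f = 0.880, giving a principal value of 28.4°.
The Moon is waxing (0°–180°), so θ = 28.4° directly.
That fraction of the synodic month is 28.4/360 × 29.530 d ≈ 2.33 d.

2.3 days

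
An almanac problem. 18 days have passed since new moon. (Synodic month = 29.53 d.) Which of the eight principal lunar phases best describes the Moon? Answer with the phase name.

waning gibbous

θ ≈ 360° × 18/29.53 = 219°, which falls in the waning gibbous sector.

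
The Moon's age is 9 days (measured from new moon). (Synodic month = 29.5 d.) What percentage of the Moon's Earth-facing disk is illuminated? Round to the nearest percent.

Elongation θ = 360° × 9/29.5 ≈ 109.8°.
With cos θ = (-0.339), the lit fraction is (1 − (-0.339))/2 ≈ 0.670, so 67%.

67%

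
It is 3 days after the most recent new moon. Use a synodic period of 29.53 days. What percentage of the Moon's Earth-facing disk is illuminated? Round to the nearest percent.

Elongation θ = 360° × 3/29.53 ≈ 36.6°.
Illuminated fraction = (1 − cos 36.6°)/2 = (1 − 0.803)/2 ≈ 0.098, so 10%.

10%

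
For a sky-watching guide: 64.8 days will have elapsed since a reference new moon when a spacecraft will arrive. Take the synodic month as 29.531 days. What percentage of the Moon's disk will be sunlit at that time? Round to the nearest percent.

64.8 d spans 2 complete synodic months (2 × 29.531 = 59.06 d) plus 5.74 d.
The Moon has covered 5.74/29.531 of its cycle, so θ ≈ 360° × 5.74/29.531 = 69.9°.
cos 69.9° = 0.343, so f = (1 − 0.343)/2 = 0.329, so 33%.

33%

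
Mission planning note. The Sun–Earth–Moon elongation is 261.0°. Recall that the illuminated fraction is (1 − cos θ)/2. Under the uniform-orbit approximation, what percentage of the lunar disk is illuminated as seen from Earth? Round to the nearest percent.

Half-versine of 261.0°: (1 − (-0.156))/2 = 0.578, i.e. 58%.

58%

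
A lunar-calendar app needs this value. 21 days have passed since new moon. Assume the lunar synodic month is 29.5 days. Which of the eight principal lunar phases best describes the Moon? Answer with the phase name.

θ ≈ 360° × 21/29.5 = 256°, which falls in the last quarter sector.

last quarter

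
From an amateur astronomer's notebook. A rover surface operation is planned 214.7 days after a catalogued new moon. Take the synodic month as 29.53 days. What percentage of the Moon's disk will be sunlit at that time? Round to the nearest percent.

214.7 d spans 7 complete synodic months (7 × 29.53 = 206.71 d) plus 7.99 d.
Phase angle: θ = 360°·(7.99 d)/(29.53 d) = 97.4°.
cos 97.4° = (-0.129), so f = (1 − (-0.129))/2 = 0.564, so 56%.

56%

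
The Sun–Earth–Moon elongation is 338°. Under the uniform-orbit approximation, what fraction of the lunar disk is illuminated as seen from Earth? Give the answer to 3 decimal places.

Half-versine of 338°: (1 − 0.927)/2 = 0.036.

0.036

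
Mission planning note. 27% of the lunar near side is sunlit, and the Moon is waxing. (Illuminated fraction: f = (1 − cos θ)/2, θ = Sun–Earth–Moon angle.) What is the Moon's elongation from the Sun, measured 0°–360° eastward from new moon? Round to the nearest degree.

Invert f = (1 − cos θ)/2 to get cos θ = 1 − 2(0.27) = 0.460, hence θ₀ = arccos 0.460 = 62.6°.
The Moon is waxing (0°–180°), so θ = 62.6° directly.

63°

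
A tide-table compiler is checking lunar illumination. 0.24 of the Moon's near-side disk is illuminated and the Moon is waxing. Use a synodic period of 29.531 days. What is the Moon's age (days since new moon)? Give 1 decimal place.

cos θ = 1 − 2f = 0.520, giving a principal value of 58.7°.
Waxing ⇒ before full, so θ = 58.7°.
That fraction of the synodic month is 58.7/360 × 29.531 d ≈ 4.81 d.

4.8 days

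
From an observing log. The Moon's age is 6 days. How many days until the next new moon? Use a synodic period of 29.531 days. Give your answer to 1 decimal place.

23.5 days

The next new moon completes the synodic month: 29.531 − 6 = 23.531 days.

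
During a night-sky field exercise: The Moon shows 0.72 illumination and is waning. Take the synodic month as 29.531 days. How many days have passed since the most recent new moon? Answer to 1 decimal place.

cos θ = 1 − 2f = -0.440, giving a principal value of 116.1°.
Waning ⇒ past full, so θ = 360° − 116.1° = 243.9°.
Age = 29.531 × 243.9°/360° ≈ 20.01 days.

20.0 days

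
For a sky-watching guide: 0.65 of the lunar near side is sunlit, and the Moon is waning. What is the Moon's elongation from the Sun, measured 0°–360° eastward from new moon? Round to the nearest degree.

cos θ = 1 − 2f = -0.300, giving a principal value of 107.5°.
Since the Moon is past full (waning), take the reflex angle: θ = 360° − 107.5° = 252.5°.

253°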